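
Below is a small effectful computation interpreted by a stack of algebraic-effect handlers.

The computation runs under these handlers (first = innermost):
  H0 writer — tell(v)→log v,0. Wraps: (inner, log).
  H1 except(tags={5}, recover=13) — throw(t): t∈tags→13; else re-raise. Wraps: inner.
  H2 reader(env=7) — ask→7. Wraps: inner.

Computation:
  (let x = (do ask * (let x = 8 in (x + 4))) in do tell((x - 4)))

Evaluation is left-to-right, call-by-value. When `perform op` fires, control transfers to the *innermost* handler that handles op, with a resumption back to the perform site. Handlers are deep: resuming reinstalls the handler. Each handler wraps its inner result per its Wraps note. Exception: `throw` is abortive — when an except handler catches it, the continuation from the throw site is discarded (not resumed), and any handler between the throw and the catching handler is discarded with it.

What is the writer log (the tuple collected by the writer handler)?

Evaluation trace:
ask @ H2 ⇒ 7
tell(80) @ H0 ⇒ log+=80
H0 returns (0, (80))
H1 returns (0, (80))
H2 returns (0, (80))
= (0, (80))

Answer: (80)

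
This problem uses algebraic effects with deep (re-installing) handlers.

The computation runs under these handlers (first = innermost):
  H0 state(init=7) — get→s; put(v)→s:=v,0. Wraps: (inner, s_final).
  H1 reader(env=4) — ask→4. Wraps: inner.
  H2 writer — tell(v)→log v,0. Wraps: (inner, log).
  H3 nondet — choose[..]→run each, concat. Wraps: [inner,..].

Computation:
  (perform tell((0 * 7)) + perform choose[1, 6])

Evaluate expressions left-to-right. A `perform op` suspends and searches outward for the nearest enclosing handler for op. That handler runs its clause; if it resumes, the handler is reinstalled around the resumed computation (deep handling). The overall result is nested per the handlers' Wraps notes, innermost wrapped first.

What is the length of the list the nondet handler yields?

Step-by-step:
tell(0) @ H2 ⇒ log+=0
choose[1, 6] @ H3
  branch[0] choose=1:
    H0 returns (1, 7)
    H1 returns (1, 7)
    H2 returns ((1, 7), (0))
    H3 returns [((1, 7), (0))]
  branch[1] choose=6:
    H0 returns (6, 7)
    H1 returns (6, 7)
    H2 returns ((6, 7), (0))
    H3 returns [((6, 7), (0))]
= [((1, 7), (0)), ((6, 7), (0))]

Answer: 2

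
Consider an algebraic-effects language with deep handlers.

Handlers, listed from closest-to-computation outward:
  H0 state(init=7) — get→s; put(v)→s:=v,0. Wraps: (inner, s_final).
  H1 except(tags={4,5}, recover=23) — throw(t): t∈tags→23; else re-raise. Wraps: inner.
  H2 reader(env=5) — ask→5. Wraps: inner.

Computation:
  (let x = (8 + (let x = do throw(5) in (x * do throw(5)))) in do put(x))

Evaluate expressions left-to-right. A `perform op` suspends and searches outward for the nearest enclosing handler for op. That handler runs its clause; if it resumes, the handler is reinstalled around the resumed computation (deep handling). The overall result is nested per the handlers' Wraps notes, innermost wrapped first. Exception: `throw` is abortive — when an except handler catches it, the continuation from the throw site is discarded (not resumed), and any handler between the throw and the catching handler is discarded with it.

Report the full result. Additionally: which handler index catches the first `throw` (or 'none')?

Evaluation trace:
throw(5) @ H1 caught ⇒ 23
H2 returns 23
= 23

Answer: 23 ; first throw caught by: H1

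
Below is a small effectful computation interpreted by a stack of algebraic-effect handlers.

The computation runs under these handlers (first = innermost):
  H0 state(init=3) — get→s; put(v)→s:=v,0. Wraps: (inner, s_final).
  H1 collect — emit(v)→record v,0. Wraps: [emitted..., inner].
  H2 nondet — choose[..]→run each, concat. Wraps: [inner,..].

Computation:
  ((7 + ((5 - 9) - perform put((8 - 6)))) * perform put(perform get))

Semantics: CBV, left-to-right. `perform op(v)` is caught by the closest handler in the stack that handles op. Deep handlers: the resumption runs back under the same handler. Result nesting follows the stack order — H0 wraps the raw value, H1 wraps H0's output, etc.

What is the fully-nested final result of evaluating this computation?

Working:
put(2) @ H0 ⇒ s:=2
get @ H0 ⇒ 2
put(2) @ H0 ⇒ s:=2
H0 returns (0, 2)
H1 returns [(0, 2)]
H2 returns [[(0, 2)]]
= [[(0, 2)]]

Answer: [[(0, 2)]]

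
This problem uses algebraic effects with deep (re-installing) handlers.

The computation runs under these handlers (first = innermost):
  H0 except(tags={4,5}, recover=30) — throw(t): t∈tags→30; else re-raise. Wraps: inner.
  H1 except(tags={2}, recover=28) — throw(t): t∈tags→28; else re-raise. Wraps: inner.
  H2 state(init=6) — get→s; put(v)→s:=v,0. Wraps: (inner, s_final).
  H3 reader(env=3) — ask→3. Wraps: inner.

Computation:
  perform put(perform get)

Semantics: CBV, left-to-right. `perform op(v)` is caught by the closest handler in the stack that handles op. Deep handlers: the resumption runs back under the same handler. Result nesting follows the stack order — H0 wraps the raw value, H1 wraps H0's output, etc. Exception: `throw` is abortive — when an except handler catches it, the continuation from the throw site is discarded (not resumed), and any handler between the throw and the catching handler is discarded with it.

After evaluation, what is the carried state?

Answer: 6

Step-by-step:
get @ H2 ⇒ 6
put(6) @ H2 ⇒ s:=6
H0 returns 0
H1 returns 0
H2 returns (0, 6)
H3 returns (0, 6)
= (0, 6)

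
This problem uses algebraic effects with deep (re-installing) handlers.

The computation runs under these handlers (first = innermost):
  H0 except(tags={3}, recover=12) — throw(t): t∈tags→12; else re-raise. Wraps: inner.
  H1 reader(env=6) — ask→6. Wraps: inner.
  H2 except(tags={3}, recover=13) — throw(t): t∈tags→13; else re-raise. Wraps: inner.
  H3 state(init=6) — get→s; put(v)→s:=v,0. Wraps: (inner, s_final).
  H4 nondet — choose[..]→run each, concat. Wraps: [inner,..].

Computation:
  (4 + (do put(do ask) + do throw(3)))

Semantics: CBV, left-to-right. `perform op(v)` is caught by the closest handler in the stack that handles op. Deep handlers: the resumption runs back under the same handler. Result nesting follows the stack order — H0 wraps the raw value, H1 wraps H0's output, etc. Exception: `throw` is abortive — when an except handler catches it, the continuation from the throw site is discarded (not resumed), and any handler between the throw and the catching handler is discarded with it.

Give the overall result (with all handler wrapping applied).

Evaluation trace:
ask @ H1 ⇒ 6
put(6) @ H3 ⇒ s:=6
throw(3) @ H0 caught ⇒ 12
H1 returns 12
H2 returns 12
H3 returns (12, 6)
H4 returns [(12, 6)]
= [(12, 6)]

Answer: [(12, 6)]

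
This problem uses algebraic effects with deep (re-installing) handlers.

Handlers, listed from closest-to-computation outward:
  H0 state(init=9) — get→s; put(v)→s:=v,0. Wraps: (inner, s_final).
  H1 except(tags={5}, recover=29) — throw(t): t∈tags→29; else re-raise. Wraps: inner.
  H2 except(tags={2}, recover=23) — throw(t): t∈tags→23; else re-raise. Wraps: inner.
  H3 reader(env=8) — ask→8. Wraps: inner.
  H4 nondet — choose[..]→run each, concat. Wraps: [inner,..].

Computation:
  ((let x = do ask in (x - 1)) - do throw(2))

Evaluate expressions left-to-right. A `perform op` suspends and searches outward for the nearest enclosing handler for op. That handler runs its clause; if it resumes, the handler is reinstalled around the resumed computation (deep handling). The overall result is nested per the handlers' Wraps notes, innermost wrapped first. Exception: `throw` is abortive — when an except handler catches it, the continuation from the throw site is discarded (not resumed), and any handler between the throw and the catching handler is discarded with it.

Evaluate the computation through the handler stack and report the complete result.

Working:
ask @ H3 ⇒ 8
throw(2) @ H1 re-raised
throw(2) @ H2 caught ⇒ 23
H3 returns 23
H4 returns [23]
= [23]

Answer: [23]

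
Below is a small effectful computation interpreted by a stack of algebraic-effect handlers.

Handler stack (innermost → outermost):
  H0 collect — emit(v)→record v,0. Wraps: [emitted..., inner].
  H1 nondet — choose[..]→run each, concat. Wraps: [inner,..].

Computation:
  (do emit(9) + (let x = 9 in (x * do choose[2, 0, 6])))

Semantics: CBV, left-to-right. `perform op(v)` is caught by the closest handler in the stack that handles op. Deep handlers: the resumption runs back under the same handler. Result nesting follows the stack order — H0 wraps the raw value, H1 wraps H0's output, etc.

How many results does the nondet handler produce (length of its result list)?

Answer: 3

Step-by-step:
emit(9) @ H0 ⇒ out+=9
choose[2, 0, 6] @ H1
  branch[0] choose=2:
    H0 returns [9, 18]
    H1 returns [[9, 18]]
  branch[1] choose=0:
    H0 returns [9, 0]
    H1 returns [[9, 0]]
  branch[2] choose=6:
    H0 returns [9, 54]
    H1 returns [[9, 54]]
= [[9, 18], [9, 0], [9, 54]]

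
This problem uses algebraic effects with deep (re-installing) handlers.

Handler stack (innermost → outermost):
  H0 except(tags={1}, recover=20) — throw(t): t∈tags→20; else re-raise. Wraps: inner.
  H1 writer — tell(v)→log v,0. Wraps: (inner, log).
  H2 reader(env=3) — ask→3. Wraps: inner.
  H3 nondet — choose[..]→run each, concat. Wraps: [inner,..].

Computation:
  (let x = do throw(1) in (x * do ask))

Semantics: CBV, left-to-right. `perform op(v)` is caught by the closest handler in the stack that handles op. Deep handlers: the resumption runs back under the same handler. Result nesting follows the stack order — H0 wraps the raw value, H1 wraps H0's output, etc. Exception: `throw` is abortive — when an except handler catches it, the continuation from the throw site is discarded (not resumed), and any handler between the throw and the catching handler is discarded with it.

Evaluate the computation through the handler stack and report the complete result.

Answer: [(20, ())]

Working:
throw(1) @ H0 caught ⇒ 20
H1 returns (20, ())
H2 returns (20, ())
H3 returns [(20, ())]
= [(20, ())]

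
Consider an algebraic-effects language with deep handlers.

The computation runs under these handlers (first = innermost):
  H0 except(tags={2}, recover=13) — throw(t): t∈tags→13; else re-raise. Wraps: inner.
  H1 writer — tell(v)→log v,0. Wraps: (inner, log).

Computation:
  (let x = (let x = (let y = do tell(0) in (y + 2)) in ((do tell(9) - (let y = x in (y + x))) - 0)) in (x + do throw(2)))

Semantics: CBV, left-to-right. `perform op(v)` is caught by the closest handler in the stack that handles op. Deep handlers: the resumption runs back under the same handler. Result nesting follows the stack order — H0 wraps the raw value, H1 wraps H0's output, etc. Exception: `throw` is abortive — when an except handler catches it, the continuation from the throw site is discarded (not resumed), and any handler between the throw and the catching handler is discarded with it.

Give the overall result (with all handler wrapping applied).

Answer: (13, (0, 9))

Evaluation trace:
tell(0) @ H1 ⇒ log+=0
tell(9) @ H1 ⇒ log+=9
throw(2) @ H0 caught ⇒ 13
H1 returns (13, (0, 9))
= (13, (0, 9))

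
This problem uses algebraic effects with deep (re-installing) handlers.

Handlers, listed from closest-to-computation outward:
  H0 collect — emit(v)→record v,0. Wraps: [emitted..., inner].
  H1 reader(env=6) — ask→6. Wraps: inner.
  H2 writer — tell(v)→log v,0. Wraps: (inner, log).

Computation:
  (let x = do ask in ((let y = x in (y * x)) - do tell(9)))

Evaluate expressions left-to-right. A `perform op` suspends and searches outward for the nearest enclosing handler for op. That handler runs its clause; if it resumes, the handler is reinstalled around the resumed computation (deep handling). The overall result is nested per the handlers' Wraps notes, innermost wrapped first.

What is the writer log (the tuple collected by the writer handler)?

Step-by-step:
ask @ H1 ⇒ 6
tell(9) @ H2 ⇒ log+=9
H0 returns [36]
H1 returns [36]
H2 returns ([36], (9))
= ([36], (9))

Answer: (9)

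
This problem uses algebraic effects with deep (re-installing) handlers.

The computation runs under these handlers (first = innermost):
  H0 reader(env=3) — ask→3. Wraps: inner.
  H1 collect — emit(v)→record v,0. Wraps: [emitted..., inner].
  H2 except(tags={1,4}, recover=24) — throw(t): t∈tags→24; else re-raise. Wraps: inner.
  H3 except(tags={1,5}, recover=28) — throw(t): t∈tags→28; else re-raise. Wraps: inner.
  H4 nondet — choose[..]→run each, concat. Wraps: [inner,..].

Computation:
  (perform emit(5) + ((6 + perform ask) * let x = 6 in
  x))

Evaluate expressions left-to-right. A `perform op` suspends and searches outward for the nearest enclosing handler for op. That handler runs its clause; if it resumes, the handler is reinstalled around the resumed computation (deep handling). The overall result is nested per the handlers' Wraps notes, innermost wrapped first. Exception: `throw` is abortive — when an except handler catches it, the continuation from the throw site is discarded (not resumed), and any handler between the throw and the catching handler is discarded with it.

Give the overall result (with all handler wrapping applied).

Answer: [[5, 54]]

Step-by-step:
emit(5) @ H1 ⇒ out+=5
ask @ H0 ⇒ 3
H0 returns 54
H1 returns [5, 54]
H2 returns [5, 54]
H3 returns [5, 54]
H4 returns [[5, 54]]
= [[5, 54]]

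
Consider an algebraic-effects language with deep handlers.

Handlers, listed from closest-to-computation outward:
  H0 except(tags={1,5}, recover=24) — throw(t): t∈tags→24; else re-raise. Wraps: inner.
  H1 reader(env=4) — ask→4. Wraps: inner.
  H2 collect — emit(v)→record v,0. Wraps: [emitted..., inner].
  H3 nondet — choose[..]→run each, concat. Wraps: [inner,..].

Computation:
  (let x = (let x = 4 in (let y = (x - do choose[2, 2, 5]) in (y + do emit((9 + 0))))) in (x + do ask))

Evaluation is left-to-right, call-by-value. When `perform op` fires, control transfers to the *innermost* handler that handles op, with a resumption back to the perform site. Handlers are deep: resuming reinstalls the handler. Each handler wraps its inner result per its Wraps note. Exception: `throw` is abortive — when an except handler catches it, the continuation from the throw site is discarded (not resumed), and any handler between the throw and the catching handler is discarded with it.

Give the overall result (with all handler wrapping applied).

Evaluation trace:
choose[2, 2, 5] @ H3
  branch[0] choose=2:
    emit(9) @ H2 ⇒ out+=9
    ask @ H1 ⇒ 4
    H0 returns 6
    H1 returns 6
    H2 returns [9, 6]
    H3 returns [[9, 6]]
  branch[1] choose=2:
    emit(9) @ H2 ⇒ out+=9
    ask @ H1 ⇒ 4
    H0 returns 6
    H1 returns 6
    H2 returns [9, 6]
    H3 returns [[9, 6]]
  branch[2] choose=5:
    emit(9) @ H2 ⇒ out+=9
    ask @ H1 ⇒ 4
    H0 returns 3
    H1 returns 3
    H2 returns [9, 3]
    H3 returns [[9, 3]]
= [[9, 6], [9, 6], [9, 3]]

Answer: [[9, 6], [9, 6], [9, 3]]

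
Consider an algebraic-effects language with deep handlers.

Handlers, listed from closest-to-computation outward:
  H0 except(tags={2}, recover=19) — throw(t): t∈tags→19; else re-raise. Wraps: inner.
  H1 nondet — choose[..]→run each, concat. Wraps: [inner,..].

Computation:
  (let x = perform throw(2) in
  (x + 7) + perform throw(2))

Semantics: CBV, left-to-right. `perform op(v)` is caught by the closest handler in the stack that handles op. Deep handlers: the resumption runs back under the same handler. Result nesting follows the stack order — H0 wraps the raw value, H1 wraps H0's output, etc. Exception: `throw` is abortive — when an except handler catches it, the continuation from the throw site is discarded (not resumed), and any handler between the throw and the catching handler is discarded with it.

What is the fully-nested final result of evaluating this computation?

Answer: [19]

Step-by-step:
throw(2) @ H0 caught ⇒ 19
H1 returns [19]
= [19]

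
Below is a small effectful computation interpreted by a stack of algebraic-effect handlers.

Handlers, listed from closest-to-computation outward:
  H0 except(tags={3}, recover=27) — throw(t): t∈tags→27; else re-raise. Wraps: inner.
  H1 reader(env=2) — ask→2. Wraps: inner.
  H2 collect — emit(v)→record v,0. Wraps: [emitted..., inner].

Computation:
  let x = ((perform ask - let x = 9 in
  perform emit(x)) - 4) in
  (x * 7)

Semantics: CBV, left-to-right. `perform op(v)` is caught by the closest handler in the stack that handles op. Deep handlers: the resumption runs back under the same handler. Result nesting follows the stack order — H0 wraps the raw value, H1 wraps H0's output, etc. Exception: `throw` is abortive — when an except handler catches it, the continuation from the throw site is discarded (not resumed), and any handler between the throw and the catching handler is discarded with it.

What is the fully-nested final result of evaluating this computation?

Answer: [9, -14]

Working:
ask @ H1 ⇒ 2
emit(9) @ H2 ⇒ out+=9
H0 returns -14
H1 returns -14
H2 returns [9, -14]
= [9, -14]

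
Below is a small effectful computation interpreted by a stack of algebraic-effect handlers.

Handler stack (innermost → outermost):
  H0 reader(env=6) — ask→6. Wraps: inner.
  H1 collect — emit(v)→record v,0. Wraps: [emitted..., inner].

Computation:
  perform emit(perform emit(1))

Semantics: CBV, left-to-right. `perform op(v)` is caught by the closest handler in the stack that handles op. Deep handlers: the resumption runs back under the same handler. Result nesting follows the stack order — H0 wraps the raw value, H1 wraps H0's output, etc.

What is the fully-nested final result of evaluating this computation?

Evaluation trace:
emit(1) @ H1 ⇒ out+=1
emit(0) @ H1 ⇒ out+=0
H0 returns 0
H1 returns [1, 0, 0]
= [1, 0, 0]

Answer: [1, 0, 0]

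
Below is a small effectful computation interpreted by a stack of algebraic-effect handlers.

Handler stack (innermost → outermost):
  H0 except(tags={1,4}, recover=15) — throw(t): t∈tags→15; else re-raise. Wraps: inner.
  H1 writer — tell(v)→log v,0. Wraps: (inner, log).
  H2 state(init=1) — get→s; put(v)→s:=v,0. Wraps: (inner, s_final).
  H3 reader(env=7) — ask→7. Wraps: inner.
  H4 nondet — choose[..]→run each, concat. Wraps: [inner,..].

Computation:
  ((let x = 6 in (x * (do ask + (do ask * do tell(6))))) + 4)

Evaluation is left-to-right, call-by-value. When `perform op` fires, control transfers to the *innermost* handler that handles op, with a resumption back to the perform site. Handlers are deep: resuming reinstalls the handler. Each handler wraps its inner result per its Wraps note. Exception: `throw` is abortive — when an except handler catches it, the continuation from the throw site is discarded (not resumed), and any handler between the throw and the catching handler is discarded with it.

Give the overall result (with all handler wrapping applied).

Answer: [((46, (6)), 1)]

Evaluation trace:
ask @ H3 ⇒ 7
ask @ H3 ⇒ 7
tell(6) @ H1 ⇒ log+=6
H0 returns 46
H1 returns (46, (6))
H2 returns ((46, (6)), 1)
H3 returns ((46, (6)), 1)
H4 returns [((46, (6)), 1)]
= [((46, (6)), 1)]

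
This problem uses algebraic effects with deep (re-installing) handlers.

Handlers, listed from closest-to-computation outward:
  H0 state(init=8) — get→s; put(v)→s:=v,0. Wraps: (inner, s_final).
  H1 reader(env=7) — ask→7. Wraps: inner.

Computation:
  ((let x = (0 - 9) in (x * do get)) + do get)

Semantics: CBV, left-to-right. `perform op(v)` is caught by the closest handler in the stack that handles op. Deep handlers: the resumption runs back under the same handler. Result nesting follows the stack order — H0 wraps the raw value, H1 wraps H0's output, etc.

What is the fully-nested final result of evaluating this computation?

Step-by-step:
get @ H0 ⇒ 8
get @ H0 ⇒ 8
H0 returns (-64, 8)
H1 returns (-64, 8)
= (-64, 8)

Answer: (-64, 8)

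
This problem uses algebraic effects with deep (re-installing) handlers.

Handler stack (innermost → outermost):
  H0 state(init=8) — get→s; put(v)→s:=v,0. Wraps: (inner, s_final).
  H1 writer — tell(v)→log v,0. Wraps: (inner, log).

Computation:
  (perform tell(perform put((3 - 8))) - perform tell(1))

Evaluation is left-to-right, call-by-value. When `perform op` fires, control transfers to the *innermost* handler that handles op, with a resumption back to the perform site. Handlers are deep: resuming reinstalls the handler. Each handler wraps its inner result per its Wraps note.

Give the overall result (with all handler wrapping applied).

Answer: ((0, -5), (0, 1))

Evaluation trace:
put(-5) @ H0 ⇒ s:=-5
tell(0) @ H1 ⇒ log+=0
tell(1) @ H1 ⇒ log+=1
H0 returns (0, -5)
H1 returns ((0, -5), (0, 1))
= ((0, -5), (0, 1))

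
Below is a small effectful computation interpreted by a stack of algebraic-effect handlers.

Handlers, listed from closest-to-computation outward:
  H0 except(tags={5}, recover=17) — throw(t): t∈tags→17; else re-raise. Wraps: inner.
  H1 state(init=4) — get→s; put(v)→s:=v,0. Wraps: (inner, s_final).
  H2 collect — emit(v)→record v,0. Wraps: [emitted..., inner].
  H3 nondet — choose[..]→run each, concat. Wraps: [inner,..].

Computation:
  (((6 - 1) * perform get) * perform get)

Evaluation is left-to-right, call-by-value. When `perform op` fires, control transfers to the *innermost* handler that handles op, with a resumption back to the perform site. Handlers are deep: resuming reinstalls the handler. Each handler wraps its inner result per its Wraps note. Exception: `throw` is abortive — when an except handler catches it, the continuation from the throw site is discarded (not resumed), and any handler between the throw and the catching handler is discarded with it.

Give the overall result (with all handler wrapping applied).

Evaluation trace:
get @ H1 ⇒ 4
get @ H1 ⇒ 4
H0 returns 80
H1 returns (80, 4)
H2 returns [(80, 4)]
H3 returns [[(80, 4)]]
= [[(80, 4)]]

Answer: [[(80, 4)]]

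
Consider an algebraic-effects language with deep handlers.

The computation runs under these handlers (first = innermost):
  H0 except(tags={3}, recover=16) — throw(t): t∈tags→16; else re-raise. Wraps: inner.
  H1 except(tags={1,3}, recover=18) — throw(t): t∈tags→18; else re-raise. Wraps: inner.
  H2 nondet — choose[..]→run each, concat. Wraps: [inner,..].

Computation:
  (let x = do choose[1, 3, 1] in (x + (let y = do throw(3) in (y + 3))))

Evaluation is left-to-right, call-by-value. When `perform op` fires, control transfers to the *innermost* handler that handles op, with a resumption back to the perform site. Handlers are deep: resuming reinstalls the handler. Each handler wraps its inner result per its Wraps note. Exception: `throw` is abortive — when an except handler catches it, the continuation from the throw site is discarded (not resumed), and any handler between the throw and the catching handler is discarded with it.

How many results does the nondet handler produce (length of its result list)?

Working:
choose[1, 3, 1] @ H2
  branch[0] choose=1:
    throw(3) @ H0 caught ⇒ 16
    H1 returns 16
    H2 returns [16]
  branch[1] choose=3:
    throw(3) @ H0 caught ⇒ 16
    H1 returns 16
    H2 returns [16]
  branch[2] choose=1:
    throw(3) @ H0 caught ⇒ 16
    H1 returns 16
    H2 returns [16]
= [16, 16, 16]

Answer: 3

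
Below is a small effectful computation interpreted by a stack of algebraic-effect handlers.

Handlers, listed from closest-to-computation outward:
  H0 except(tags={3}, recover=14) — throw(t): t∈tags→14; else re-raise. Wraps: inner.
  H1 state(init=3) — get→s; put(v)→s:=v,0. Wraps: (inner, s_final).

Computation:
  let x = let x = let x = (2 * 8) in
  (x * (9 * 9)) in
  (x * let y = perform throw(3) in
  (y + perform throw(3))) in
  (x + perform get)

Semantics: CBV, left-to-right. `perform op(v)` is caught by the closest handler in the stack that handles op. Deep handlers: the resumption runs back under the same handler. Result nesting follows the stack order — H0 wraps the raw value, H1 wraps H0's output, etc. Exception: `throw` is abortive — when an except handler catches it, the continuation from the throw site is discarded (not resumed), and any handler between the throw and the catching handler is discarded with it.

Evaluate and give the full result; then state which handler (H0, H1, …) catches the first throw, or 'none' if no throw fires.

Answer: (14, 3) ; first throw caught by: H0

Evaluation trace:
throw(3) @ H0 caught ⇒ 14
H1 returns (14, 3)
= (14, 3)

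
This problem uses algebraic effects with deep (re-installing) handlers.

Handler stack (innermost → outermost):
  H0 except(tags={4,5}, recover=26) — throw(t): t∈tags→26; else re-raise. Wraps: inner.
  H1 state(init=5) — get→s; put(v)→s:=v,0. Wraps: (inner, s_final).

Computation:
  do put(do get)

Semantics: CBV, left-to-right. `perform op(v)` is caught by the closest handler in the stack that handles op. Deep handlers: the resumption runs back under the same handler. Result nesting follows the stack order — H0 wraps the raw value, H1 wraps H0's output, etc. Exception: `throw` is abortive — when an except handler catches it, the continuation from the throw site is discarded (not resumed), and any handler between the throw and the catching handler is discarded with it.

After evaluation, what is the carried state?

Answer: 5

Working:
get @ H1 ⇒ 5
put(5) @ H1 ⇒ s:=5
H0 returns 0
H1 returns (0, 5)
= (0, 5)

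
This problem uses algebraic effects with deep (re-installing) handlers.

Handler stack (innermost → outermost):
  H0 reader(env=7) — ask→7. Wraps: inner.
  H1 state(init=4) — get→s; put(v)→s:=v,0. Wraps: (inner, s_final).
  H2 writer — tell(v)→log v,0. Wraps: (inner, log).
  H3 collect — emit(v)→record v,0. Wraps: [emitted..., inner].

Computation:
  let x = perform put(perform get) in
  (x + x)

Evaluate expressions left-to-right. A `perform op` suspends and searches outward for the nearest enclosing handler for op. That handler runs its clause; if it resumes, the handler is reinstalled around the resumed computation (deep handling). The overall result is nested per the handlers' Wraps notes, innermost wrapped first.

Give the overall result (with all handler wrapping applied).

Answer: [((0, 4), ())]

Working:
get @ H1 ⇒ 4
put(4) @ H1 ⇒ s:=4
H0 returns 0
H1 returns (0, 4)
H2 returns ((0, 4), ())
H3 returns [((0, 4), ())]
= [((0, 4), ())]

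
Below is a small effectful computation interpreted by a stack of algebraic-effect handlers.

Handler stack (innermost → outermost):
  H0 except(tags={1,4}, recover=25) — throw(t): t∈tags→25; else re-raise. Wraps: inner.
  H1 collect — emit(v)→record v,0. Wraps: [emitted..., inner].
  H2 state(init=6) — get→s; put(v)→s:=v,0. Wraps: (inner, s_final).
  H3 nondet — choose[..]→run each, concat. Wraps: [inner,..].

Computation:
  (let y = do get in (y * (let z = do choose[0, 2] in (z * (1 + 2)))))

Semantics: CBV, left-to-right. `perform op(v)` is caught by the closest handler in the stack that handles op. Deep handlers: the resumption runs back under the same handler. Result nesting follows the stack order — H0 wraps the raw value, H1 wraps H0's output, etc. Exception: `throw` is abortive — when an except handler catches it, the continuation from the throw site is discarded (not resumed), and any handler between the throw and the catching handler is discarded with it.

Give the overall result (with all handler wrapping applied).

Step-by-step:
get @ H2 ⇒ 6
choose[0, 2] @ H3
  branch[0] choose=0:
    H0 returns 0
    H1 returns [0]
    H2 returns ([0], 6)
    H3 returns [([0], 6)]
  branch[1] choose=2:
    H0 returns 36
    H1 returns [36]
    H2 returns ([36], 6)
    H3 returns [([36], 6)]
= [([0], 6), ([36], 6)]

Answer: [([0], 6), ([36], 6)]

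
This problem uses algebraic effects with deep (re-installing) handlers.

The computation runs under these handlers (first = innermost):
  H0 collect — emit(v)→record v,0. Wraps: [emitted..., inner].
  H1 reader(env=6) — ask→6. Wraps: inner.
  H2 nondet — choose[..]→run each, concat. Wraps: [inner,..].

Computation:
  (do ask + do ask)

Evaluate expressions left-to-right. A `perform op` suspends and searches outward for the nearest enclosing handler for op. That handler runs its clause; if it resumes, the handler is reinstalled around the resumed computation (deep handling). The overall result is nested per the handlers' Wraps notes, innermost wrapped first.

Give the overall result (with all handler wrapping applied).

Answer: [[12]]

Step-by-step:
ask @ H1 ⇒ 6
ask @ H1 ⇒ 6
H0 returns [12]
H1 returns [12]
H2 returns [[12]]
= [[12]]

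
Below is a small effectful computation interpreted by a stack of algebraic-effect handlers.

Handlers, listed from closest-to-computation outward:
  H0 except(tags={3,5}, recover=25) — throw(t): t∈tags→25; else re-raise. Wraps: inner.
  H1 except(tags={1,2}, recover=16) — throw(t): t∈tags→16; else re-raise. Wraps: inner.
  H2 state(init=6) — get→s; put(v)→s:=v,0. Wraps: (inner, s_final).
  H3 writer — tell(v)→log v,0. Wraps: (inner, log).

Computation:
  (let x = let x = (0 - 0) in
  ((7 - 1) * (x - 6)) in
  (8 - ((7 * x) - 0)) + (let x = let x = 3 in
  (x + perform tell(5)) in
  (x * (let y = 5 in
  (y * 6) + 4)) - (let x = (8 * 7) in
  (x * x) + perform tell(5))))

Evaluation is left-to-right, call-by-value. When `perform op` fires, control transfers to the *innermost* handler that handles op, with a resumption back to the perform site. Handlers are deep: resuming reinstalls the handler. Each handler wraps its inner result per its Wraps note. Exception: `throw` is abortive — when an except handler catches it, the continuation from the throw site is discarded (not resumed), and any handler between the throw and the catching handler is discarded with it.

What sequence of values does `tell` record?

Answer: (5, 5)

Evaluation trace:
tell(5) @ H3 ⇒ log+=5
tell(5) @ H3 ⇒ log+=5
H0 returns -2774
H1 returns -2774
H2 returns (-2774, 6)
H3 returns ((-2774, 6), (5, 5))
= ((-2774, 6), (5, 5))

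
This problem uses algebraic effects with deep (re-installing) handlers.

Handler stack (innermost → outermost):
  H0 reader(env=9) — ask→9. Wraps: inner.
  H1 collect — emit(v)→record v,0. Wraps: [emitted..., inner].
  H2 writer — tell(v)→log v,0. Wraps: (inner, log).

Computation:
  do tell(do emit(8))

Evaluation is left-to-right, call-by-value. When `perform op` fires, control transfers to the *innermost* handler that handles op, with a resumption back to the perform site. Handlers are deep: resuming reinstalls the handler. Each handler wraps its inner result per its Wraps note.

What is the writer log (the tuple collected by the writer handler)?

Answer: (0)

Step-by-step:
emit(8) @ H1 ⇒ out+=8
tell(0) @ H2 ⇒ log+=0
H0 returns 0
H1 returns [8, 0]
H2 returns ([8, 0], (0))
= ([8, 0], (0))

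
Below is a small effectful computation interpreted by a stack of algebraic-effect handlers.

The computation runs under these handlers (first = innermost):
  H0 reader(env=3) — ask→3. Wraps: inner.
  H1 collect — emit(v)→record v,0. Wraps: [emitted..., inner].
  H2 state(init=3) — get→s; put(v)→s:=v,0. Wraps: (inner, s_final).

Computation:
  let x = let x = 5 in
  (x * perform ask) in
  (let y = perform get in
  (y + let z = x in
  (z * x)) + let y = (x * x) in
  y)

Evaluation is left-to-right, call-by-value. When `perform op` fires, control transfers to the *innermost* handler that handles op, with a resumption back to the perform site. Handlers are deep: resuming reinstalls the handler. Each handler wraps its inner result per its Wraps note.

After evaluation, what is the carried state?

Answer: 3

Evaluation trace:
ask @ H0 ⇒ 3
get @ H2 ⇒ 3
H0 returns 453
H1 returns [453]
H2 returns ([453], 3)
= ([453], 3)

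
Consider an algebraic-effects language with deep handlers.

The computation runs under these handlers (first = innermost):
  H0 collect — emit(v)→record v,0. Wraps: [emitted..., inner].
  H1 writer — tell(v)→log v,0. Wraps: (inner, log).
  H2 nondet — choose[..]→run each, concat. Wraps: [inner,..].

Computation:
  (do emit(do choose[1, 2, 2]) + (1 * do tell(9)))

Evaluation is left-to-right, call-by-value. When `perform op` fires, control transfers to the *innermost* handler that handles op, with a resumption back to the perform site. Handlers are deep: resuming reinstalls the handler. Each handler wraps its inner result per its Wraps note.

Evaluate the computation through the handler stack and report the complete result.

Step-by-step:
choose[1, 2, 2] @ H2
  branch[0] choose=1:
    emit(1) @ H0 ⇒ out+=1
    tell(9) @ H1 ⇒ log+=9
    H0 returns [1, 0]
    H1 returns ([1, 0], (9))
    H2 returns [([1, 0], (9))]
  branch[1] choose=2:
    emit(2) @ H0 ⇒ out+=2
    tell(9) @ H1 ⇒ log+=9
    H0 returns [2, 0]
    H1 returns ([2, 0], (9))
    H2 returns [([2, 0], (9))]
  branch[2] choose=2:
    emit(2) @ H0 ⇒ out+=2
    tell(9) @ H1 ⇒ log+=9
    H0 returns [2, 0]
    H1 returns ([2, 0], (9))
    H2 returns [([2, 0], (9))]
= [([1, 0], (9)), ([2, 0], (9)), ([2, 0], (9))]

Answer: [([1, 0], (9)), ([2, 0], (9)), ([2, 0], (9))]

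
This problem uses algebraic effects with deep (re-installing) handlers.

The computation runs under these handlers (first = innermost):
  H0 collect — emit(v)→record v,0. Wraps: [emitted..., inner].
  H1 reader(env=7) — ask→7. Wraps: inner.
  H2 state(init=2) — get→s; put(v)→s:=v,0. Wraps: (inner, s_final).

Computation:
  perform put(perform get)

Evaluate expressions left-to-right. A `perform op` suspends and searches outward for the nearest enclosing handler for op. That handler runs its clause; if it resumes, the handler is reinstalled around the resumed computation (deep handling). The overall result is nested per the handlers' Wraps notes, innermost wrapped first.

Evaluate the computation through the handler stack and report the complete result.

Answer: ([0], 2)

Step-by-step:
get @ H2 ⇒ 2
put(2) @ H2 ⇒ s:=2
H0 returns [0]
H1 returns [0]
H2 returns ([0], 2)
= ([0], 2)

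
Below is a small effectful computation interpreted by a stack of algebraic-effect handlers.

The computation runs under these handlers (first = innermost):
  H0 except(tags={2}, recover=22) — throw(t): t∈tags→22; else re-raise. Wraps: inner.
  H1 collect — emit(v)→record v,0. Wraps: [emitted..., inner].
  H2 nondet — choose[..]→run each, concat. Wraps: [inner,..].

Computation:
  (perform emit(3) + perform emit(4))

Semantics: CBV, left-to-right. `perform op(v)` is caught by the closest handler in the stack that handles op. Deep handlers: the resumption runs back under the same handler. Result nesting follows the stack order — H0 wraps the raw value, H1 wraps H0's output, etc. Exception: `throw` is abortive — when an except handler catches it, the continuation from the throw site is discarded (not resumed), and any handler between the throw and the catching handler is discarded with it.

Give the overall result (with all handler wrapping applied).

Answer: [[3, 4, 0]]

Working:
emit(3) @ H1 ⇒ out+=3
emit(4) @ H1 ⇒ out+=4
H0 returns 0
H1 returns [3, 4, 0]
H2 returns [[3, 4, 0]]
= [[3, 4, 0]]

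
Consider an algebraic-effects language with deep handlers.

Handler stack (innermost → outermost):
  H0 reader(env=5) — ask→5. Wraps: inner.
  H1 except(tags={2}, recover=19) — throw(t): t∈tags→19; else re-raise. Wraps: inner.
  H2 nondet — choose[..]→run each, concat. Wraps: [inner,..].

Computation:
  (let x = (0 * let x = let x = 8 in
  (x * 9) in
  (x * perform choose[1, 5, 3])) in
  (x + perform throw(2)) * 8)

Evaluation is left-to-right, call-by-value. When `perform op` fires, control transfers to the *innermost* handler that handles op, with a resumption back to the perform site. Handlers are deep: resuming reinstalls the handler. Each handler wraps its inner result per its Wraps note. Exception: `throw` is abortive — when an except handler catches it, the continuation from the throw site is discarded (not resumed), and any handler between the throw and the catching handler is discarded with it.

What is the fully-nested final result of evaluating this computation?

Step-by-step:
choose[1, 5, 3] @ H2
  branch[0] choose=1:
    throw(2) @ H1 caught ⇒ 19
    H2 returns [19]
  branch[1] choose=5:
    throw(2) @ H1 caught ⇒ 19
    H2 returns [19]
  branch[2] choose=3:
    throw(2) @ H1 caught ⇒ 19
    H2 returns [19]
= [19, 19, 19]

Answer: [19, 19, 19]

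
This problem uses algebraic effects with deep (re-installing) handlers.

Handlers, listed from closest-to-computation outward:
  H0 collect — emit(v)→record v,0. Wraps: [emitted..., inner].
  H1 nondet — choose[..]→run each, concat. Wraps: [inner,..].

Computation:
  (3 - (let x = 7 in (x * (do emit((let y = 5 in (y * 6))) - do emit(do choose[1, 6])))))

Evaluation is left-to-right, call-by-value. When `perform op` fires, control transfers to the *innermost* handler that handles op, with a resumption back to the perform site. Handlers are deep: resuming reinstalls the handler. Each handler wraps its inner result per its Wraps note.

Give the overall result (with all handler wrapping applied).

Step-by-step:
emit(30) @ H0 ⇒ out+=30
choose[1, 6] @ H1
  branch[0] choose=1:
    emit(1) @ H0 ⇒ out+=1
    H0 returns [30, 1, 3]
    H1 returns [[30, 1, 3]]
  branch[1] choose=6:
    emit(6) @ H0 ⇒ out+=6
    H0 returns [30, 6, 3]
    H1 returns [[30, 6, 3]]
= [[30, 1, 3], [30, 6, 3]]

Answer: [[30, 1, 3], [30, 6, 3]]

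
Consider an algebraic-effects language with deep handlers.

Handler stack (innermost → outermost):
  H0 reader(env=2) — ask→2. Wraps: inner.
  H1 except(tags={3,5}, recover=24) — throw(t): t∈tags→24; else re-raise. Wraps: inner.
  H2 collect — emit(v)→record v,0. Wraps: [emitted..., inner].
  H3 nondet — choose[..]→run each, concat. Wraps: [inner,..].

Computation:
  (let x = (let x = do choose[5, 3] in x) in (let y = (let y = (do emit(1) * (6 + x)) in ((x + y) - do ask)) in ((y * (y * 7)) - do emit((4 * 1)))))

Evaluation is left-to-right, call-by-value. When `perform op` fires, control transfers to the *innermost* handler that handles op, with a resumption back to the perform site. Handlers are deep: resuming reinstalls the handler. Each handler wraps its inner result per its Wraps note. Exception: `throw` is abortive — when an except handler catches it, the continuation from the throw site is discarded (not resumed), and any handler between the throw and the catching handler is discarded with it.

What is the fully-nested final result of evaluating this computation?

Answer: [[1, 4, 63], [1, 4, 7]]

Working:
choose[5, 3] @ H3
  branch[0] choose=5:
    emit(1) @ H2 ⇒ out+=1
    ask @ H0 ⇒ 2
    emit(4) @ H2 ⇒ out+=4
    H0 returns 63
    H1 returns 63
    H2 returns [1, 4, 63]
    H3 returns [[1, 4, 63]]
  branch[1] choose=3:
    emit(1) @ H2 ⇒ out+=1
    ask @ H0 ⇒ 2
    emit(4) @ H2 ⇒ out+=4
    H0 returns 7
    H1 returns 7
    H2 returns [1, 4, 7]
    H3 returns [[1, 4, 7]]
= [[1, 4, 63], [1, 4, 7]]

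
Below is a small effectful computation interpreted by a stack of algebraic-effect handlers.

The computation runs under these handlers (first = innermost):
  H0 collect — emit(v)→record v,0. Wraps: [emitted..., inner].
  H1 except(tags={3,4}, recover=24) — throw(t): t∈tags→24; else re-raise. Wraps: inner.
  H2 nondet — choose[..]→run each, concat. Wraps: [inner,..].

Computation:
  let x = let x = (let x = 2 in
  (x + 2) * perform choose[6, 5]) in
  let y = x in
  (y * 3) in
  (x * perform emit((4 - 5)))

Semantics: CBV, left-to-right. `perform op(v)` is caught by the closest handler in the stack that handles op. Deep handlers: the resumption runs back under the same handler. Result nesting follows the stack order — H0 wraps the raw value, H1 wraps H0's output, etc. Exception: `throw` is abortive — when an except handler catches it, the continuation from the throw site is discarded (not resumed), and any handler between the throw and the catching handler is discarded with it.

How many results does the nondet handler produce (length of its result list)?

Answer: 2

Step-by-step:
choose[6, 5] @ H2
  branch[0] choose=6:
    emit(-1) @ H0 ⇒ out+=-1
    H0 returns [-1, 0]
    H1 returns [-1, 0]
    H2 returns [[-1, 0]]
  branch[1] choose=5:
    emit(-1) @ H0 ⇒ out+=-1
    H0 returns [-1, 0]
    H1 returns [-1, 0]
    H2 returns [[-1, 0]]
= [[-1, 0], [-1, 0]]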